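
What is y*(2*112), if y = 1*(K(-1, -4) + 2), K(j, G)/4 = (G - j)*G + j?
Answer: 10304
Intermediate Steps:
K(j, G) = 4*j + 4*G*(G - j) (K(j, G) = 4*((G - j)*G + j) = 4*(G*(G - j) + j) = 4*(j + G*(G - j)) = 4*j + 4*G*(G - j))
y = 46 (y = 1*((4*(-1) + 4*(-4)**2 - 4*(-4)*(-1)) + 2) = 1*((-4 + 4*16 - 16) + 2) = 1*((-4 + 64 - 16) + 2) = 1*(44 + 2) = 1*46 = 46)
y*(2*112) = 46*(2*112) = 46*224 = 10304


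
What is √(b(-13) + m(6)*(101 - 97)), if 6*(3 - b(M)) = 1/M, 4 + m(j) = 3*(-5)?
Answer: I*√444054/78 ≈ 8.5433*I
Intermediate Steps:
m(j) = -19 (m(j) = -4 + 3*(-5) = -4 - 15 = -19)
b(M) = 3 - 1/(6*M)
√(b(-13) + m(6)*(101 - 97)) = √((3 - ⅙/(-13)) - 19*(101 - 97)) = √((3 - ⅙*(-1/13)) - 19*4) = √((3 + 1/78) - 76) = √(235/78 - 76) = √(-5693/78) = I*√444054/78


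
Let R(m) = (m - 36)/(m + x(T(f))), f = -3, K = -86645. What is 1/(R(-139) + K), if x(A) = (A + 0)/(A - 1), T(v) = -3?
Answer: -79/6844855 ≈ -1.1542e-5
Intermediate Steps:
x(A) = A/(-1 + A)
R(m) = (-36 + m)/(3/4 + m) (R(m) = (m - 36)/(m - 3/(-1 - 3)) = (-36 + m)/(m - 3/(-4)) = (-36 + m)/(m - 3*(-1/4)) = (-36 + m)/(m + 3/4) = (-36 + m)/(3/4 + m))
1/(R(-139) + K) = 1/(4*(-36 - 139)/(3 + 4*(-139)) - 86645) = 1/(4*(-175)/(3 - 556) - 86645) = 1/(4*(-175)/(-553) - 86645) = 1/(4*(-1/553)*(-175) - 86645) = 1/(100/79 - 86645) = 1/(-6844855/79) = -79/6844855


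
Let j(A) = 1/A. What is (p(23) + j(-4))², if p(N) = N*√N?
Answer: 194673/16 - 23*√23/2 ≈ 12112.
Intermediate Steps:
p(N) = N^(3/2)
(p(23) + j(-4))² = (23^(3/2) + 1/(-4))² = (23*√23 - ¼)² = (-¼ + 23*√23)²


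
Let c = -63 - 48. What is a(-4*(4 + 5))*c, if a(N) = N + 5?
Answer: 3441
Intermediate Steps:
a(N) = 5 + N
c = -111
a(-4*(4 + 5))*c = (5 - 4*(4 + 5))*(-111) = (5 - 4*9)*(-111) = (5 - 36)*(-111) = -31*(-111) = 3441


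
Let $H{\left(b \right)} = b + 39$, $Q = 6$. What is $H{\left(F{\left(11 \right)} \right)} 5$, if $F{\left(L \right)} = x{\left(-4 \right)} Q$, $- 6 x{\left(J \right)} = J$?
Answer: $215$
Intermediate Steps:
$x{\left(J \right)} = - \frac{J}{6}$
$F{\left(L \right)} = 4$ ($F{\left(L \right)} = \left(- \frac{1}{6}\right) \left(-4\right) 6 = \frac{2}{3} \cdot 6 = 4$)
$H{\left(b \right)} = 39 + b$
$H{\left(F{\left(11 \right)} \right)} 5 = \left(39 + 4\right) 5 = 43 \cdot 5 = 215$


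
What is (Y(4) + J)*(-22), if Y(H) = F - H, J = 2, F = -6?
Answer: 176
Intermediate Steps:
Y(H) = -6 - H
(Y(4) + J)*(-22) = ((-6 - 1*4) + 2)*(-22) = ((-6 - 4) + 2)*(-22) = (-10 + 2)*(-22) = -8*(-22) = 176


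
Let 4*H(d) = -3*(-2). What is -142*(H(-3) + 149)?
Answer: -21371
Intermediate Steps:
H(d) = 3/2 (H(d) = (-3*(-2))/4 = (1/4)*6 = 3/2)
-142*(H(-3) + 149) = -142*(3/2 + 149) = -142*301/2 = -21371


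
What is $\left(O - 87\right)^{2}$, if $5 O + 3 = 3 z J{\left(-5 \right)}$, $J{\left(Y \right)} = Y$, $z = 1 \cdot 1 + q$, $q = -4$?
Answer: $\frac{154449}{25} \approx 6178.0$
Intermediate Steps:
$z = -3$ ($z = 1 \cdot 1 - 4 = 1 - 4 = -3$)
$O = \frac{42}{5}$ ($O = - \frac{3}{5} + \frac{3 \left(-3\right) \left(-5\right)}{5} = - \frac{3}{5} + \frac{\left(-9\right) \left(-5\right)}{5} = - \frac{3}{5} + \frac{1}{5} \cdot 45 = - \frac{3}{5} + 9 = \frac{42}{5} \approx 8.4$)
$\left(O - 87\right)^{2} = \left(\frac{42}{5} - 87\right)^{2} = \left(- \frac{393}{5}\right)^{2} = \frac{154449}{25}$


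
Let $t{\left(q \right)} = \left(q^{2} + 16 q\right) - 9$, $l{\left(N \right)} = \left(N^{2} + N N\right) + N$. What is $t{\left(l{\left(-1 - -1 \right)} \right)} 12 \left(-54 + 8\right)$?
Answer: $4968$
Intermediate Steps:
$l{\left(N \right)} = N + 2 N^{2}$ ($l{\left(N \right)} = \left(N^{2} + N^{2}\right) + N = 2 N^{2} + N = N + 2 N^{2}$)
$t{\left(q \right)} = -9 + q^{2} + 16 q$
$t{\left(l{\left(-1 - -1 \right)} \right)} 12 \left(-54 + 8\right) = \left(-9 + \left(\left(-1 - -1\right) \left(1 + 2 \left(-1 - -1\right)\right)\right)^{2} + 16 \left(-1 - -1\right) \left(1 + 2 \left(-1 - -1\right)\right)\right) 12 \left(-54 + 8\right) = \left(-9 + \left(\left(-1 + 1\right) \left(1 + 2 \left(-1 + 1\right)\right)\right)^{2} + 16 \left(-1 + 1\right) \left(1 + 2 \left(-1 + 1\right)\right)\right) 12 \left(-46\right) = \left(-9 + \left(0 \left(1 + 2 \cdot 0\right)\right)^{2} + 16 \cdot 0 \left(1 + 2 \cdot 0\right)\right) \left(-552\right) = \left(-9 + \left(0 \left(1 + 0\right)\right)^{2} + 16 \cdot 0 \left(1 + 0\right)\right) \left(-552\right) = \left(-9 + \left(0 \cdot 1\right)^{2} + 16 \cdot 0 \cdot 1\right) \left(-552\right) = \left(-9 + 0^{2} + 16 \cdot 0\right) \left(-552\right) = \left(-9 + 0 + 0\right) \left(-552\right) = \left(-9\right) \left(-552\right) = 4968$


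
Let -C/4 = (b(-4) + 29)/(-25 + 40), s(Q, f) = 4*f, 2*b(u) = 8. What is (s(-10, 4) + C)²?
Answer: 1296/25 ≈ 51.840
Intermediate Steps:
b(u) = 4 (b(u) = (½)*8 = 4)
C = -44/5 (C = -4*(4 + 29)/(-25 + 40) = -132/15 = -4*11/5 = -44/5 ≈ -8.8000)
(s(-10, 4) + C)² = (4*4 - 44/5)² = (16 - 44/5)² = (36/5)² = 1296/25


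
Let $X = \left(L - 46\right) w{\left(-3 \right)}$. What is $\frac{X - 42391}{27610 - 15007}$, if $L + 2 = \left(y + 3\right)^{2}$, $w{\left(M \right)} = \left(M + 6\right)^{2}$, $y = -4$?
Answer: $- \frac{42814}{12603} \approx -3.3971$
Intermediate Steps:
$w{\left(M \right)} = \left(6 + M\right)^{2}$
$L = -1$ ($L = -2 + \left(-4 + 3\right)^{2} = -2 + \left(-1\right)^{2} = -2 + 1 = -1$)
$X = -423$ ($X = \left(-1 - 46\right) \left(6 - 3\right)^{2} = - 47 \cdot 3^{2} = \left(-47\right) 9 = -423$)
$\frac{X - 42391}{27610 - 15007} = \frac{-423 - 42391}{27610 - 15007} = - \frac{42814}{12603}$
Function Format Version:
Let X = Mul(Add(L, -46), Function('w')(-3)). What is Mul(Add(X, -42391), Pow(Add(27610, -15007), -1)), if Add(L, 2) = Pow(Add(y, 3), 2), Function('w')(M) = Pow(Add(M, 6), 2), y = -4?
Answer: Rational(-42814, 12603) ≈ -3.3971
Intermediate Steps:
Function('w')(M) = Pow(Add(6, M), 2)
L = -1 (L = Add(-2, Pow(Add(-4, 3), 2)) = Add(-2, Pow(-1, 2)) = Add(-2, 1) = -1)
X = -423 (X = Mul(Add(-1, -46), Pow(Add(6, -3), 2)) = Mul(-47, Pow(3, 2)) = Mul(-47, 9) = -423)
Mul(Add(X, -42391), Pow(Add(27610, -15007), -1)) = Mul(Add(-423, -42391), Pow(Add(27610, -15007), -1)) = Mul(-42814, Pow(12603, -1)) = Mul(-42814, Rational(1, 12603)) = Rational(-42814, 12603)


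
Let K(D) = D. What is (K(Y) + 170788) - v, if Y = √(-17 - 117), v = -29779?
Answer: 200567 + I*√134 ≈ 2.0057e+5 + 11.576*I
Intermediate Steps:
Y = I*√134 (Y = √(-134) = I*√134 ≈ 11.576*I)
(K(Y) + 170788) - v = (I*√134 + 170788) - 1*(-29779) = (170788 + I*√134) + 29779 = 200567 + I*√134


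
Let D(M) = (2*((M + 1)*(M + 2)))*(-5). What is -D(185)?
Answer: 347820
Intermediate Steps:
D(M) = -10*(1 + M)*(2 + M) (D(M) = (2*((1 + M)*(2 + M)))*(-5) = (2*(1 + M)*(2 + M))*(-5) = -10*(1 + M)*(2 + M))
-D(185) = -(-20 - 30*185 - 10*185²) = -(-20 - 5550 - 10*34225) = -(-20 - 5550 - 342250) = -1*(-347820) = 347820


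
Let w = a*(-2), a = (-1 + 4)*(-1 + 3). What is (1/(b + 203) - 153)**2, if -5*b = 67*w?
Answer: 77452003204/3308761 ≈ 23408.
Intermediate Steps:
a = 6 (a = 3*2 = 6)
w = -12 (w = 6*(-2) = -12)
b = 804/5 (b = -67*(-12)/5 = -1/5*(-804) = 804/5 ≈ 160.80)
(1/(b + 203) - 153)**2 = (1/(804/5 + 203) - 153)**2 = (1/(1819/5) - 153)**2 = (5/1819 - 153)**2 = (-278302/1819)**2 = 77452003204/3308761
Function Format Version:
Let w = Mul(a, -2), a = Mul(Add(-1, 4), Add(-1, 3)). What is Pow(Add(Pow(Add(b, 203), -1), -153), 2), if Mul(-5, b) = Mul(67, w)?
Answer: Rational(77452003204, 3308761) ≈ 23408.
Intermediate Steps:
a = 6 (a = Mul(3, 2) = 6)
w = -12 (w = Mul(6, -2) = -12)
b = Rational(804, 5) (b = Mul(Rational(-1, 5), Mul(67, -12)) = Mul(Rational(-1, 5), -804) = Rational(804, 5) ≈ 160.80)
Pow(Add(Pow(Add(b, 203), -1), -153), 2) = Pow(Add(Pow(Add(Rational(804, 5), 203), -1), -153), 2) = Pow(Add(Pow(Rational(1819, 5), -1), -153), 2) = Pow(Add(Rational(5, 1819), -153), 2) = Pow(Rational(-278302, 1819), 2) = Rational(77452003204, 3308761)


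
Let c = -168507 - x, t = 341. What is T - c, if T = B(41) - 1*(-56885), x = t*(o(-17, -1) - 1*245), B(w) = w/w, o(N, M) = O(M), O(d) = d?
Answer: 141507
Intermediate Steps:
o(N, M) = M
B(w) = 1
x = -83886 (x = 341*(-1 - 1*245) = 341*(-1 - 245) = 341*(-246) = -83886)
c = -84621 (c = -168507 - 1*(-83886) = -168507 + 83886 = -84621)
T = 56886 (T = 1 - 1*(-56885) = 1 + 56885 = 56886)
T - c = 56886 - 1*(-84621) = 56886 + 84621 = 141507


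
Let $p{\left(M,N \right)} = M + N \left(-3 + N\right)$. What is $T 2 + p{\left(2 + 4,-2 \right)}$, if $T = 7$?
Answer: $30$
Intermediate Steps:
$T 2 + p{\left(2 + 4,-2 \right)} = 7 \cdot 2 + \left(\left(2 + 4\right) + \left(-2\right)^{2} - -6\right) = 14 + \left(6 + 4 + 6\right) = 14 + 16 = 30$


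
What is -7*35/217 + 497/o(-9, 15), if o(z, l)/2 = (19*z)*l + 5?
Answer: -194607/158720 ≈ -1.2261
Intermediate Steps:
o(z, l) = 10 + 38*l*z (o(z, l) = 2*((19*z)*l + 5) = 2*(19*l*z + 5) = 2*(5 + 19*l*z) = 10 + 38*l*z)
-7*35/217 + 497/o(-9, 15) = -7*35/217 + 497/(10 + 38*15*(-9)) = -245*1/217 + 497/(10 - 5130) = -35/31 + 497/(-5120) = -35/31 + 497*(-1/5120) = -35/31 - 497/5120 = -194607/158720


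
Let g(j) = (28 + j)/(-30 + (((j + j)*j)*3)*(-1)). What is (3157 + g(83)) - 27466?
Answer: -335172529/13788 ≈ -24309.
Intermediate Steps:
g(j) = (28 + j)/(-30 - 6*j**2) (g(j) = (28 + j)/(-30 + (((2*j)*j)*3)*(-1)) = (28 + j)/(-30 + ((2*j**2)*3)*(-1)) = (28 + j)/(-30 + (6*j**2)*(-1)) = (28 + j)/(-30 - 6*j**2))
(3157 + g(83)) - 27466 = (3157 + (-28 - 1*83)/(6*(5 + 83**2))) - 27466 = (3157 + (-28 - 83)/(6*(5 + 6889))) - 27466 = (3157 + (1/6)*(-111)/6894) - 27466 = (3157 + (1/6)*(1/6894)*(-111)) - 27466 = (3157 - 37/13788) - 27466 = 43528679/13788 - 27466 = -335172529/13788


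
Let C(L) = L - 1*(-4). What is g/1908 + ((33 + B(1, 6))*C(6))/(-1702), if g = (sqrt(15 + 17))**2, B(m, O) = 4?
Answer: -2201/10971 ≈ -0.20062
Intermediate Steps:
C(L) = 4 + L (C(L) = L + 4 = 4 + L)
g = 32 (g = (sqrt(32))**2 = (4*sqrt(2))**2 = 32)
g/1908 + ((33 + B(1, 6))*C(6))/(-1702) = 32/1908 + ((33 + 4)*(4 + 6))/(-1702) = 32*(1/1908) + (37*10)*(-1/1702) = 8/477 + 370*(-1/1702) = 8/477 - 5/23 = -2201/10971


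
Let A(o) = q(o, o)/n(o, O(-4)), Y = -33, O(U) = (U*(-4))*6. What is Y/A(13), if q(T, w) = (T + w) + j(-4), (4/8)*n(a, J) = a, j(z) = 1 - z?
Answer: -858/31 ≈ -27.677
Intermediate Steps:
O(U) = -24*U (O(U) = -4*U*6 = -24*U)
n(a, J) = 2*a
q(T, w) = 5 + T + w (q(T, w) = (T + w) + (1 - 1*(-4)) = (T + w) + (1 + 4) = (T + w) + 5 = 5 + T + w)
A(o) = (5 + 2*o)/(2*o) (A(o) = (5 + o + o)/((2*o)) = (5 + 2*o)*(1/(2*o)) = (5 + 2*o)/(2*o))
Y/A(13) = -33*13/(5/2 + 13) = -33/((1/13)*(31/2)) = -33/31/26 = -33*26/31 = -858/31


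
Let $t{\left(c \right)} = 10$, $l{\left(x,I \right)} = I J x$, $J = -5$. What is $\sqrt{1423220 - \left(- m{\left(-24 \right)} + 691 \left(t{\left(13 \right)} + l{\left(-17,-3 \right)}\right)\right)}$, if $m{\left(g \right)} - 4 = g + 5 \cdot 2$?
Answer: $3 \sqrt{176945} \approx 1261.9$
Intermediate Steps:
$l{\left(x,I \right)} = - 5 I x$ ($l{\left(x,I \right)} = I \left(-5\right) x = - 5 I x$)
$m{\left(g \right)} = 14 + g$ ($m{\left(g \right)} = 4 + \left(g + 5 \cdot 2\right) = 4 + \left(g + 10\right) = 4 + \left(10 + g\right) = 14 + g$)
$\sqrt{1423220 - \left(- m{\left(-24 \right)} + 691 \left(t{\left(13 \right)} + l{\left(-17,-3 \right)}\right)\right)} = \sqrt{1423220 - \left(10 + 691 \left(10 - \left(-15\right) \left(-17\right)\right)\right)} = \sqrt{1423220 - \left(10 + 691 \left(10 - 255\right)\right)} = \sqrt{1423220 - -169285} = \sqrt{1423220 + \left(-10 + 169295\right)} = \sqrt{1423220 + 169285} = \sqrt{1592505} = 3 \sqrt{176945}$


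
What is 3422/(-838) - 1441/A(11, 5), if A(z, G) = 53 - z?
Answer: -675641/17598 ≈ -38.393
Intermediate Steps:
3422/(-838) - 1441/A(11, 5) = 3422/(-838) - 1441/(53 - 1*11) = 3422*(-1/838) - 1441/(53 - 11) = -1711/419 - 1441/42 = -675641/17598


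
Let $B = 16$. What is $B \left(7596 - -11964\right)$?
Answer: $312960$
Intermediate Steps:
$B \left(7596 - -11964\right) = 16 \left(7596 - -11964\right) = 16 \left(7596 + 11964\right) = 16 \cdot 19560 = 312960$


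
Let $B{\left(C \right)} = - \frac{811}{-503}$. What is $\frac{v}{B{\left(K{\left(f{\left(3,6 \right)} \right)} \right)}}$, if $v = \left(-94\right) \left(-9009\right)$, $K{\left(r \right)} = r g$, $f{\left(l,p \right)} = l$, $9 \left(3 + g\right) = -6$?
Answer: $\frac{425963538}{811} \approx 5.2523 \cdot 10^{5}$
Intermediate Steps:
$g = - \frac{11}{3}$ ($g = -3 + \frac{1}{9} \left(-6\right) = -3 - \frac{2}{3} = - \frac{11}{3} \approx -3.6667$)
$K{\left(r \right)} = - \frac{11 r}{3}$ ($K{\left(r \right)} = r \left(- \frac{11}{3}\right) = - \frac{11 r}{3}$)
$v = 846846$
$B{\left(C \right)} = \frac{811}{503}$ ($B{\left(C \right)} = \left(-811\right) \left(- \frac{1}{503}\right) = \frac{811}{503}$)
$\frac{v}{B{\left(K{\left(f{\left(3,6 \right)} \right)} \right)}} = \frac{846846}{\frac{811}{503}} = 846846 \cdot \frac{503}{811} = \frac{425963538}{811}$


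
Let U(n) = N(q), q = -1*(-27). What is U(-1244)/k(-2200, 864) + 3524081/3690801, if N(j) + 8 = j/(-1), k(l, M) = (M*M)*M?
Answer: 252548373183781/264496145596416 ≈ 0.95483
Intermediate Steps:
q = 27
k(l, M) = M³ (k(l, M) = M²*M = M³)
N(j) = -8 - j (N(j) = -8 + j/(-1) = -8 + j*(-1) = -8 - j)
U(n) = -35 (U(n) = -8 - 1*27 = -8 - 27 = -35)
U(-1244)/k(-2200, 864) + 3524081/3690801 = -35/(864³) + 3524081/3690801 = -35/644972544 + 3524081*(1/3690801) = -35*1/644972544 + 3524081/3690801 = -35/644972544 + 3524081/3690801 = 252548373183781/264496145596416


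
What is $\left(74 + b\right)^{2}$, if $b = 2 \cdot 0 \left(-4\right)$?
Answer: $5476$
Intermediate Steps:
$b = 0$ ($b = 0 \left(-4\right) = 0$)
$\left(74 + b\right)^{2} = \left(74 + 0\right)^{2} = 74^{2} = 5476$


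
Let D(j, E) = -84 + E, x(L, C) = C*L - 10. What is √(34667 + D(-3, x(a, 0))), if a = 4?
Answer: √34573 ≈ 185.94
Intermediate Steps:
x(L, C) = -10 + C*L
√(34667 + D(-3, x(a, 0))) = √(34667 + (-84 + (-10 + 0*4))) = √(34667 + (-84 + (-10 + 0))) = √(34667 + (-84 - 10)) = √(34667 - 94) = √34573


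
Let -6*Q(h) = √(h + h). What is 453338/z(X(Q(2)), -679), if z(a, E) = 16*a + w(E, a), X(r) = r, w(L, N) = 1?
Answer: -1360014/13 ≈ -1.0462e+5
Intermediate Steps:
Q(h) = -√2*√h/6 (Q(h) = -√(h + h)/6 = -√2*√h/6)
z(a, E) = 1 + 16*a (z(a, E) = 16*a + 1 = 1 + 16*a)
453338/z(X(Q(2)), -679) = 453338/(1 + 16*(-√2*√2/6)) = 453338/(1 + 16*(-⅓)) = 453338/(1 - 16/3) = 453338/(-13/3) = 453338*(-3/13) = -1360014/13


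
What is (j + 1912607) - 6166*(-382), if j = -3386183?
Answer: 881836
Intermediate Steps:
(j + 1912607) - 6166*(-382) = (-3386183 + 1912607) - 6166*(-382) = -1473576 + 2355412 = 881836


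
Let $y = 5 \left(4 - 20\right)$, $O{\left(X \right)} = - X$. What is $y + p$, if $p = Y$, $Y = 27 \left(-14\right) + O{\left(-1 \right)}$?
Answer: $-457$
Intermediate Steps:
$y = -80$ ($y = 5 \left(-16\right) = -80$)
$Y = -377$ ($Y = 27 \left(-14\right) - -1 = -378 + 1 = -377$)
$p = -377$
$y + p = -80 - 377 = -457$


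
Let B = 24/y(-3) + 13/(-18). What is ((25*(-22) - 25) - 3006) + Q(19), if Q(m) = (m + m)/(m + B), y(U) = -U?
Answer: -1693129/473 ≈ -3579.6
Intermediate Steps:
B = 131/18 (B = 24/((-1*(-3))) + 13/(-18) = 24/3 + 13*(-1/18) = 24*(⅓) - 13/18 = 8 - 13/18 = 131/18 ≈ 7.2778)
Q(m) = 2*m/(131/18 + m) (Q(m) = (m + m)/(m + 131/18) = (2*m)/(131/18 + m) = 2*m/(131/18 + m))
((25*(-22) - 25) - 3006) + Q(19) = ((25*(-22) - 25) - 3006) + 36*19/(131 + 18*19) = ((-550 - 25) - 3006) + 36*19/(131 + 342) = (-575 - 3006) + 36*19/473 = -3581 + 36*19*(1/473) = -3581 + 684/473 = -1693129/473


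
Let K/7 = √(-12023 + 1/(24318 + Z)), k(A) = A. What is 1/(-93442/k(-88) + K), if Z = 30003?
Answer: 111668983404/180530504357009 - 13552*I*√35477120171622/180530504357009 ≈ 0.00061856 - 0.00044712*I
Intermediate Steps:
K = 7*I*√35477120171622/54321 (K = 7*√(-12023 + 1/(24318 + 30003)) = 7*√(-12023 + 1/54321) = 7*√(-653101382/54321) = 7*(I*√35477120171622/54321) = 7*I*√35477120171622/54321 ≈ 767.55*I)
1/(-93442/k(-88) + K) = 1/(-93442/(-88) + 7*I*√35477120171622/54321) = 1/(-93442*(-1/88) + 7*I*√35477120171622/54321) = 1/(46721/44 + 7*I*√35477120171622/54321)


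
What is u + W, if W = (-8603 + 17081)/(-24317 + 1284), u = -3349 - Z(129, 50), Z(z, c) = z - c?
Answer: -78965602/23033 ≈ -3428.4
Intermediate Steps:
u = -3428 (u = -3349 - (129 - 1*50) = -3349 - (129 - 50) = -3349 - 1*79 = -3349 - 79 = -3428)
W = -8478/23033 (W = 8478/(-23033) = 8478*(-1/23033) = -8478/23033 ≈ -0.36808)
u + W = -3428 - 8478/23033 = -78965602/23033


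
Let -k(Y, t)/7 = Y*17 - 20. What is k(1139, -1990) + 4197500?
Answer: 4062099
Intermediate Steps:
k(Y, t) = 140 - 119*Y (k(Y, t) = -7*(Y*17 - 20) = -7*(17*Y - 20) = -7*(-20 + 17*Y) = 140 - 119*Y)
k(1139, -1990) + 4197500 = (140 - 119*1139) + 4197500 = (140 - 135541) + 4197500 = -135401 + 4197500 = 4062099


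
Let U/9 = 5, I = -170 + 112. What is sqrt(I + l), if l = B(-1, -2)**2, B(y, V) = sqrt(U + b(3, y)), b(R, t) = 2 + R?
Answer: 2*I*sqrt(2) ≈ 2.8284*I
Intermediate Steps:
I = -58
U = 45 (U = 9*5 = 45)
B(y, V) = 5*sqrt(2) (B(y, V) = sqrt(45 + (2 + 3)) = sqrt(45 + 5) = sqrt(50) = 5*sqrt(2))
l = 50 (l = (5*sqrt(2))**2 = 50)
sqrt(I + l) = sqrt(-58 + 50) = sqrt(-8) = 2*I*sqrt(2)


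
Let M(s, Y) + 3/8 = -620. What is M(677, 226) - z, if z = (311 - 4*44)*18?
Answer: -24403/8 ≈ -3050.4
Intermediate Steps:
M(s, Y) = -4963/8 (M(s, Y) = -3/8 - 620 = -4963/8)
z = 2430 (z = (311 - 176)*18 = 135*18 = 2430)
M(677, 226) - z = -4963/8 - 1*2430 = -4963/8 - 2430 = -24403/8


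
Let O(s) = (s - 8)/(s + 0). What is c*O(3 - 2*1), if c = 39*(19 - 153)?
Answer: 36582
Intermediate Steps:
c = -5226 (c = 39*(-134) = -5226)
O(s) = (-8 + s)/s
c*O(3 - 2*1) = -5226*(-8 + (3 - 2*1))/(3 - 2*1) = -5226*(-8 + (3 - 2))/(3 - 2) = -5226*(-8 + 1)/1 = -5226*(-7) = 36582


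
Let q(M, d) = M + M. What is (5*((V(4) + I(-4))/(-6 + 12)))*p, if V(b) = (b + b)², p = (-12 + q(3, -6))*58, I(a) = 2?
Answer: -19140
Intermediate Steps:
q(M, d) = 2*M
p = -348 (p = (-12 + 2*3)*58 = (-12 + 6)*58 = -6*58 = -348)
V(b) = 4*b² (V(b) = (2*b)² = 4*b²)
(5*((V(4) + I(-4))/(-6 + 12)))*p = (5*((4*4² + 2)/(-6 + 12)))*(-348) = (5*((4*16 + 2)/6))*(-348) = (5*((64 + 2)*(⅙)))*(-348) = (5*(66*(⅙)))*(-348) = (5*11)*(-348) = 55*(-348) = -19140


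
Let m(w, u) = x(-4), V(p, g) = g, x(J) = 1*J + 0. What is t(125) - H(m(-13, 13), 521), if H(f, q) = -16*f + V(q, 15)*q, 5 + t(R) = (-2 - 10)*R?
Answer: -9384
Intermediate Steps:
t(R) = -5 - 12*R (t(R) = -5 + (-2 - 10)*R = -5 - 12*R)
x(J) = J (x(J) = J + 0 = J)
m(w, u) = -4
H(f, q) = -16*f + 15*q
t(125) - H(m(-13, 13), 521) = (-5 - 12*125) - (-16*(-4) + 15*521) = (-5 - 1500) - (64 + 7815) = -1505 - 1*7879 = -1505 - 7879 = -9384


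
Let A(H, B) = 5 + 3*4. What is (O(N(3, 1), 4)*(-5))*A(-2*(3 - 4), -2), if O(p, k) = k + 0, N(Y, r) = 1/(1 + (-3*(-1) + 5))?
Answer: -340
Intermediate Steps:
N(Y, r) = ⅑ (N(Y, r) = 1/(1 + (3 + 5)) = 1/(1 + 8) = 1/9 = ⅑)
O(p, k) = k
A(H, B) = 17 (A(H, B) = 5 + 12 = 17)
(O(N(3, 1), 4)*(-5))*A(-2*(3 - 4), -2) = (4*(-5))*17 = -20*17 = -340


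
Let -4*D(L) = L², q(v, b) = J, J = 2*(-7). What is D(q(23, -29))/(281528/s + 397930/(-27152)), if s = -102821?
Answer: 68398996904/24279804393 ≈ 2.8171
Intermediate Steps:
J = -14
q(v, b) = -14
D(L) = -L²/4
D(q(23, -29))/(281528/s + 397930/(-27152)) = (-¼*(-14)²)/(281528/(-102821) + 397930/(-27152)) = (-¼*196)/(281528*(-1/102821) + 397930*(-1/27152)) = -49/(-281528/102821 - 198965/13576) = -49/(-24279804393/1395897896) = -49*(-1395897896/24279804393) = 68398996904/24279804393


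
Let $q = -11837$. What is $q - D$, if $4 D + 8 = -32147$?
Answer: $- \frac{15193}{4} \approx -3798.3$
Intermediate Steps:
$D = - \frac{32155}{4}$ ($D = -2 + \frac{1}{4} \left(-32147\right) = -2 - \frac{32147}{4} = - \frac{32155}{4} \approx -8038.8$)
$q - D = -11837 - - \frac{32155}{4} = -11837 + \frac{32155}{4} = - \frac{15193}{4}$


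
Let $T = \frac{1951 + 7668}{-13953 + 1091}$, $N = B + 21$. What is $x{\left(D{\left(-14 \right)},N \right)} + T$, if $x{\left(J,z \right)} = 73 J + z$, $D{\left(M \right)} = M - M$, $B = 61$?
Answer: $\frac{1045065}{12862} \approx 81.252$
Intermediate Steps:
$D{\left(M \right)} = 0$
$N = 82$ ($N = 61 + 21 = 82$)
$x{\left(J,z \right)} = z + 73 J$
$T = - \frac{9619}{12862}$ ($T = \frac{9619}{-12862} = 9619 \left(- \frac{1}{12862}\right) = - \frac{9619}{12862} \approx -0.74786$)
$x{\left(D{\left(-14 \right)},N \right)} + T = \left(82 + 73 \cdot 0\right) - \frac{9619}{12862} = \left(82 + 0\right) - \frac{9619}{12862} = 82 - \frac{9619}{12862} = \frac{1045065}{12862}$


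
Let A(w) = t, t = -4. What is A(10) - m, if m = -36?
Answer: 32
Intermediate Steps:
A(w) = -4
A(10) - m = -4 - 1*(-36) = -4 + 36 = 32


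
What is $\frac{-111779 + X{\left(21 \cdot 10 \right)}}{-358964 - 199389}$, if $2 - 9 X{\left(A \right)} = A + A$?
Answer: $\frac{1006429}{5025177} \approx 0.20028$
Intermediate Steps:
$X{\left(A \right)} = \frac{2}{9} - \frac{2 A}{9}$ ($X{\left(A \right)} = \frac{2}{9} - \frac{A + A}{9} = \frac{2}{9} - \frac{2 A}{9}$)
$\frac{-111779 + X{\left(21 \cdot 10 \right)}}{-358964 - 199389} = \frac{-111779 + \left(\frac{2}{9} - \frac{2 \cdot 21 \cdot 10}{9}\right)}{-358964 - 199389} = \frac{-111779 + \left(\frac{2}{9} - \frac{140}{3}\right)}{-558353} = \left(-111779 + \left(\frac{2}{9} - \frac{140}{3}\right)\right) \left(- \frac{1}{558353}\right) = \left(-111779 - \frac{418}{9}\right) \left(- \frac{1}{558353}\right) = \left(- \frac{1006429}{9}\right) \left(- \frac{1}{558353}\right) = \frac{1006429}{5025177}$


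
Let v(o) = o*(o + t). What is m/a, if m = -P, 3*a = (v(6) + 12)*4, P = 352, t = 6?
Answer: -22/7 ≈ -3.1429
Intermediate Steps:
v(o) = o*(6 + o) (v(o) = o*(o + 6) = o*(6 + o))
a = 112 (a = ((6*(6 + 6) + 12)*4)/3 = ((6*12 + 12)*4)/3 = ((72 + 12)*4)/3 = (84*4)/3 = (1/3)*336 = 112)
m = -352 (m = -1*352 = -352)
m/a = -352/112 = -352*1/112 = -22/7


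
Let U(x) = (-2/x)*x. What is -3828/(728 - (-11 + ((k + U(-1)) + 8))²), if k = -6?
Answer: -3828/607 ≈ -6.3064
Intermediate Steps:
U(x) = -2
-3828/(728 - (-11 + ((k + U(-1)) + 8))²) = -3828/(728 - (-11 + ((-6 - 2) + 8))²) = -3828/(728 - (-11 + (-8 + 8))²) = -3828/(728 - (-11 + 0)²) = -3828/(728 - 1*(-11)²) = -3828/(728 - 1*121) = -3828/(728 - 121) = -3828/607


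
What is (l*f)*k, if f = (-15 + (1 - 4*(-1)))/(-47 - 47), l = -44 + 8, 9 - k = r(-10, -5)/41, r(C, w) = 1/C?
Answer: -66438/1927 ≈ -34.477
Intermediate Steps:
k = 3691/410 (k = 9 - 1/((-10)*41) = 9 - (-1)/(10*41) = 9 - 1*(-1/410) = 9 + 1/410 = 3691/410 ≈ 9.0024)
l = -36
f = 5/47 (f = (-15 + (1 + 4))/(-94) = (-15 + 5)*(-1/94) = -10*(-1/94) = 5/47 ≈ 0.10638)
(l*f)*k = -36*5/47*(3691/410) = -180/47*3691/410 = -66438/1927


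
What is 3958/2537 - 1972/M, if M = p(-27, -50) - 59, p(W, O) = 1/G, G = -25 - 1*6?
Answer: 81167512/2321355 ≈ 34.966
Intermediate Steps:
G = -31 (G = -25 - 6 = -31)
p(W, O) = -1/31 (p(W, O) = 1/(-31) = -1/31)
M = -1830/31 (M = -1/31 - 59 = -1830/31 ≈ -59.032)
3958/2537 - 1972/M = 3958/2537 - 1972/(-1830/31) = 3958*(1/2537) - 1972*(-31/1830) = 3958/2537 + 30566/915 = 81167512/2321355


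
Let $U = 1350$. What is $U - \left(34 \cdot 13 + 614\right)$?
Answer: $294$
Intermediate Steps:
$U - \left(34 \cdot 13 + 614\right) = 1350 - \left(34 \cdot 13 + 614\right) = 1350 - \left(442 + 614\right) = 1350 - 1056 = 294$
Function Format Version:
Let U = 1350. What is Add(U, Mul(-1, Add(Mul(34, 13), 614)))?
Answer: 294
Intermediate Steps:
Add(U, Mul(-1, Add(Mul(34, 13), 614))) = Add(1350, Mul(-1, Add(Mul(34, 13), 614))) = Add(1350, Mul(-1, Add(442, 614))) = Add(1350, Mul(-1, 1056)) = Add(1350, -1056) = 294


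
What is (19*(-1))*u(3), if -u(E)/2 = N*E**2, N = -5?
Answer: -1710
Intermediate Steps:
u(E) = 10*E**2 (u(E) = -(-10)*E**2 = 10*E**2)
(19*(-1))*u(3) = (19*(-1))*(10*3**2) = -190*9 = -19*90 = -1710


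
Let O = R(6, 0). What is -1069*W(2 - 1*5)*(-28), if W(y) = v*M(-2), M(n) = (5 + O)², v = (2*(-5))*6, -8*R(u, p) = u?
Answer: -32438805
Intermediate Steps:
R(u, p) = -u/8
O = -¾ (O = -⅛*6 = -¾ ≈ -0.75000)
v = -60 (v = -10*6 = -60)
M(n) = 289/16 (M(n) = (5 - ¾)² = (17/4)² = 289/16)
W(y) = -4335/4 (W(y) = -60*289/16 = -4335/4)
-1069*W(2 - 1*5)*(-28) = -(-4634115)*(-28)/4 = -1069*30345 = -32438805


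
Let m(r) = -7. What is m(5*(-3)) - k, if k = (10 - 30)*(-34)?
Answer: -687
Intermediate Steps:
k = 680 (k = -20*(-34) = 680)
m(5*(-3)) - k = -7 - 1*680 = -7 - 680 = -687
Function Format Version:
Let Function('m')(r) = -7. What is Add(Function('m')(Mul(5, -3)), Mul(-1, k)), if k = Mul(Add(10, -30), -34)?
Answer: -687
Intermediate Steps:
k = 680 (k = Mul(-20, -34) = 680)
Add(Function('m')(Mul(5, -3)), Mul(-1, k)) = Add(-7, Mul(-1, 680)) = Add(-7, -680) = -687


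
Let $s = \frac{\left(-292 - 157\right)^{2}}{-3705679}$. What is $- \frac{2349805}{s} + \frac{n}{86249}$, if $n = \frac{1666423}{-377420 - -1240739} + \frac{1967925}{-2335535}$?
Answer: $\frac{302859612946270551101256241861}{7011879192621484510317} \approx 4.3192 \cdot 10^{7}$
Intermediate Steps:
$s = - \frac{201601}{3705679}$ ($s = \left(-449\right)^{2} \left(- \frac{1}{3705679}\right) = 201601 \left(- \frac{1}{3705679}\right) = - \frac{201601}{3705679} \approx -0.054403$)
$n = \frac{438608439646}{403262348133}$ ($n = \frac{1666423}{-377420 + 1240739} + 1967925 \left(- \frac{1}{2335535}\right) = \frac{1666423}{863319} - \frac{393585}{467107} = \frac{438608439646}{403262348133} \approx 1.0877$)
$- \frac{2349805}{s} + \frac{n}{86249} = - \frac{2349805}{- \frac{201601}{3705679}} + \frac{438608439646}{403262348133 \cdot 86249} = \left(-2349805\right) \left(- \frac{3705679}{201601}\right) + \frac{438608439646}{403262348133} \cdot \frac{1}{86249} = \frac{8707623042595}{201601} + \frac{438608439646}{34780974264123117} = \frac{302859612946270551101256241861}{7011879192621484510317}$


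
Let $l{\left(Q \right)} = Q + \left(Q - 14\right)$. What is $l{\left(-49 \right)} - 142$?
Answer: $-254$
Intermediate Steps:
$l{\left(Q \right)} = -14 + 2 Q$ ($l{\left(Q \right)} = Q + \left(-14 + Q\right) = -14 + 2 Q$)
$l{\left(-49 \right)} - 142 = \left(-14 + 2 \left(-49\right)\right) - 142 = \left(-14 - 98\right) - 142 = -112 - 142 = -254$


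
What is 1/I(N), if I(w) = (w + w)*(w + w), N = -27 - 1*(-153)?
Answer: 1/63504 ≈ 1.5747e-5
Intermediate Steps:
N = 126 (N = -27 + 153 = 126)
I(w) = 4*w² (I(w) = (2*w)*(2*w) = 4*w²)
1/I(N) = 1/(4*126²) = 1/(4*15876) = 1/63504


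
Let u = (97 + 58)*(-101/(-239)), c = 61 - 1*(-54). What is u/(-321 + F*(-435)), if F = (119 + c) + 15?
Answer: -15655/25964004 ≈ -0.00060295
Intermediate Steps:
c = 115 (c = 61 + 54 = 115)
F = 249 (F = (119 + 115) + 15 = 234 + 15 = 249)
u = 15655/239 (u = 155*(-101*(-1/239)) = 155*(101/239) = 15655/239 ≈ 65.502)
u/(-321 + F*(-435)) = 15655/(239*(-321 + 249*(-435))) = 15655/(239*(-321 - 108315)) = (15655/239)/(-108636) = (15655/239)*(-1/108636) = -15655/25964004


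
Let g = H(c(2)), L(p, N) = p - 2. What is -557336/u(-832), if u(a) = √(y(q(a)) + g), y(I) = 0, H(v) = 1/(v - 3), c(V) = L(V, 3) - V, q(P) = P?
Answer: 557336*I*√5 ≈ 1.2462e+6*I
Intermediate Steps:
L(p, N) = -2 + p
c(V) = -2 (c(V) = (-2 + V) - V = -2)
H(v) = 1/(-3 + v)
g = -⅕ (g = 1/(-3 - 2) = 1/(-5) = -⅕ ≈ -0.20000)
u(a) = I*√5/5 (u(a) = √(0 - ⅕) = √(-⅕) = I*√5/5)
-557336/u(-832) = -557336*(-I*√5) = -(-557336)*I*√5 = 557336*I*√5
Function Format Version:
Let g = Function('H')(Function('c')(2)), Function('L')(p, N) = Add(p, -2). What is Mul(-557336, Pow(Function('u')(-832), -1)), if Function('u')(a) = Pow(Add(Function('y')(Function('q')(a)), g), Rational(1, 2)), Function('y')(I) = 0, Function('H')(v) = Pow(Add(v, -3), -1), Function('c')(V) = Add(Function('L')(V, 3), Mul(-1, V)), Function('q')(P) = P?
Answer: Mul(557336, I, Pow(5, Rational(1, 2))) ≈ Mul(1.2462e+6, I)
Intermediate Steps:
Function('L')(p, N) = Add(-2, p)
Function('c')(V) = -2 (Function('c')(V) = Add(Add(-2, V), Mul(-1, V)) = -2)
Function('H')(v) = Pow(Add(-3, v), -1)
g = Rational(-1, 5) (g = Pow(Add(-3, -2), -1) = Pow(-5, -1) = Rational(-1, 5) ≈ -0.20000)
Function('u')(a) = Mul(Rational(1, 5), I, Pow(5, Rational(1, 2))) (Function('u')(a) = Pow(Add(0, Rational(-1, 5)), Rational(1, 2)) = Pow(Rational(-1, 5), Rational(1, 2)) = Mul(Rational(1, 5), I, Pow(5, Rational(1, 2))))
Mul(-557336, Pow(Function('u')(-832), -1)) = Mul(-557336, Pow(Mul(Rational(1, 5), I, Pow(5, Rational(1, 2))), -1)) = Mul(-557336, Mul(-1, I, Pow(5, Rational(1, 2)))) = Mul(557336, I, Pow(5, Rational(1, 2)))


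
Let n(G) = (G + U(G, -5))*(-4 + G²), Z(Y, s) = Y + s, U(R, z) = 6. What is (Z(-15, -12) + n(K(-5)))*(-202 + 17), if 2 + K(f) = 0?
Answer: 4995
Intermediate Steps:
K(f) = -2 (K(f) = -2 + 0 = -2)
n(G) = (-4 + G²)*(6 + G) (n(G) = (G + 6)*(-4 + G²) = (6 + G)*(-4 + G²) = (-4 + G²)*(6 + G))
(Z(-15, -12) + n(K(-5)))*(-202 + 17) = ((-15 - 12) + (-24 + (-2)³ - 4*(-2) + 6*(-2)²))*(-202 + 17) = (-27 + (-24 - 8 + 8 + 6*4))*(-185) = (-27 + (-24 - 8 + 8 + 24))*(-185) = (-27 + 0)*(-185) = -27*(-185) = 4995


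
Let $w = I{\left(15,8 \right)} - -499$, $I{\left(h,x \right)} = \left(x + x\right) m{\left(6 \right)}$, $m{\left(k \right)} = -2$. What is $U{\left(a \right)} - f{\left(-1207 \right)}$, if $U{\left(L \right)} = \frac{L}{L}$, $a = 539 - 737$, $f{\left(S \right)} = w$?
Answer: $-466$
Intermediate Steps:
$I{\left(h,x \right)} = - 4 x$ ($I{\left(h,x \right)} = \left(x + x\right) \left(-2\right) = 2 x \left(-2\right) = - 4 x$)
$w = 467$ ($w = \left(-4\right) 8 - -499 = -32 + 499 = 467$)
$f{\left(S \right)} = 467$
$a = -198$ ($a = 539 - 737 = -198$)
$U{\left(L \right)} = 1$
$U{\left(a \right)} - f{\left(-1207 \right)} = 1 - 467 = -466$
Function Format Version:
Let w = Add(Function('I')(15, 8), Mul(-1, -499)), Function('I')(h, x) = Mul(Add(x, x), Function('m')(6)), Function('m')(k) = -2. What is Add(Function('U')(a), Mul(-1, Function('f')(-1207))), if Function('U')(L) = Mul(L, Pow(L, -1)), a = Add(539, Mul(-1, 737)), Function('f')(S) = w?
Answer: -466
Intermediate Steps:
Function('I')(h, x) = Mul(-4, x) (Function('I')(h, x) = Mul(Add(x, x), -2) = Mul(Mul(2, x), -2) = Mul(-4, x))
w = 467 (w = Add(Mul(-4, 8), Mul(-1, -499)) = Add(-32, 499) = 467)
Function('f')(S) = 467
a = -198 (a = Add(539, -737) = -198)
Function('U')(L) = 1
Add(Function('U')(a), Mul(-1, Function('f')(-1207))) = Add(1, Mul(-1, 467)) = Add(1, -467) = -466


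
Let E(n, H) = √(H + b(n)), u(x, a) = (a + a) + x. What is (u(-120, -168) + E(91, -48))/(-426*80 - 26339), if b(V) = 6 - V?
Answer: 456/60419 - I*√133/60419 ≈ 0.0075473 - 0.00019088*I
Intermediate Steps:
u(x, a) = x + 2*a (u(x, a) = 2*a + x = x + 2*a)
E(n, H) = √(6 + H - n) (E(n, H) = √(H + (6 - n)) = √(6 + H - n))
(u(-120, -168) + E(91, -48))/(-426*80 - 26339) = ((-120 + 2*(-168)) + √(6 - 48 - 1*91))/(-426*80 - 26339) = ((-120 - 336) + √(6 - 48 - 91))/(-34080 - 26339) = (-456 + √(-133))/(-60419) = (-456 + I*√133)*(-1/60419) = 456/60419 - I*√133/60419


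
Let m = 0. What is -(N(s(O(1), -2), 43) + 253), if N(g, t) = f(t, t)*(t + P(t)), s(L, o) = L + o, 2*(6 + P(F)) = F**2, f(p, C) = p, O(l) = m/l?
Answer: -83195/2 ≈ -41598.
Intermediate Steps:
O(l) = 0 (O(l) = 0/l = 0)
P(F) = -6 + F**2/2
N(g, t) = t*(-6 + t + t**2/2) (N(g, t) = t*(t + (-6 + t**2/2)) = t*(-6 + t + t**2/2))
-(N(s(O(1), -2), 43) + 253) = -((1/2)*43*(-12 + 43**2 + 2*43) + 253) = -((1/2)*43*(-12 + 1849 + 86) + 253) = -((1/2)*43*1923 + 253) = -(82689/2 + 253) = -1*83195/2 = -83195/2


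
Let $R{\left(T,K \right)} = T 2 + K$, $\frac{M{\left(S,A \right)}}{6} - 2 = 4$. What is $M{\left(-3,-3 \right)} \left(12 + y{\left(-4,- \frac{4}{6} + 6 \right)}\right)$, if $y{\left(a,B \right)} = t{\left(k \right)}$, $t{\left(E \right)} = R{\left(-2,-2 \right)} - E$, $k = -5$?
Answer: $396$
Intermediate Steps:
$M{\left(S,A \right)} = 36$ ($M{\left(S,A \right)} = 12 + 6 \cdot 4 = 12 + 24 = 36$)
$R{\left(T,K \right)} = K + 2 T$ ($R{\left(T,K \right)} = 2 T + K = K + 2 T$)
$t{\left(E \right)} = -6 - E$ ($t{\left(E \right)} = \left(-2 + 2 \left(-2\right)\right) - E = \left(-2 - 4\right) - E = -6 - E$)
$y{\left(a,B \right)} = -1$ ($y{\left(a,B \right)} = -6 - -5 = -6 + 5 = -1$)
$M{\left(-3,-3 \right)} \left(12 + y{\left(-4,- \frac{4}{6} + 6 \right)}\right) = 36 \left(12 - 1\right) = 36 \cdot 11 = 396$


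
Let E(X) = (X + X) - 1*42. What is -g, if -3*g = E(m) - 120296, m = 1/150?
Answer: -9025349/225 ≈ -40113.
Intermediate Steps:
m = 1/150 ≈ 0.0066667
E(X) = -42 + 2*X (E(X) = 2*X - 42 = -42 + 2*X)
g = 9025349/225 (g = -((-42 + 2*(1/150)) - 120296)/3 = -((-42 + 1/75) - 120296)/3 = -(-3149/75 - 120296)/3 = -⅓*(-9025349/75) = 9025349/225 ≈ 40113.)
-g = -1*9025349/225 = -9025349/225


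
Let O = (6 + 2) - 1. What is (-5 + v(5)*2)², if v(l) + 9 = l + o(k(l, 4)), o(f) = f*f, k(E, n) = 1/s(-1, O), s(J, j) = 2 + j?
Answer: 1104601/6561 ≈ 168.36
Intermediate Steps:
O = 7 (O = 8 - 1 = 7)
k(E, n) = ⅑ (k(E, n) = 1/(2 + 7) = 1/9 = ⅑)
o(f) = f²
v(l) = -728/81 + l (v(l) = -9 + (l + (⅑)²) = -9 + (l + 1/81) = -9 + (1/81 + l) = -728/81 + l)
(-5 + v(5)*2)² = (-5 + (-728/81 + 5)*2)² = (-5 - 323/81*2)² = (-5 - 646/81)² = (-1051/81)² = 1104601/6561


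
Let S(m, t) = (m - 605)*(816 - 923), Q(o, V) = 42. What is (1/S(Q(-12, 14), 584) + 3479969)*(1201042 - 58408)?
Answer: 239538149648404020/60241 ≈ 3.9763e+12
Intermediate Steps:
S(m, t) = 64735 - 107*m (S(m, t) = (-605 + m)*(-107) = 64735 - 107*m)
(1/S(Q(-12, 14), 584) + 3479969)*(1201042 - 58408) = (1/(64735 - 107*42) + 3479969)*(1201042 - 58408) = (1/(64735 - 4494) + 3479969)*1142634 = (1/60241 + 3479969)*1142634 = (209636812530/60241)*1142634 = 239538149648404020/60241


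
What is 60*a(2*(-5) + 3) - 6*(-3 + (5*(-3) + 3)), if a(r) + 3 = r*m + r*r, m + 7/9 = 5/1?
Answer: 3230/3 ≈ 1076.7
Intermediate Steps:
m = 38/9 (m = -7/9 + 5/1 = -7/9 + 5*1 = -7/9 + 5 = 38/9 ≈ 4.2222)
a(r) = -3 + r² + 38*r/9 (a(r) = -3 + (r*(38/9) + r*r) = -3 + (38*r/9 + r²) = -3 + (r² + 38*r/9) = -3 + r² + 38*r/9)
60*a(2*(-5) + 3) - 6*(-3 + (5*(-3) + 3)) = 60*(-3 + (2*(-5) + 3)² + 38*(2*(-5) + 3)/9) - 6*(-3 + (5*(-3) + 3)) = 60*(-3 + (-10 + 3)² + 38*(-10 + 3)/9) - 6*(-3 + (-15 + 3)) = 60*(-3 + (-7)² + (38/9)*(-7)) - 6*(-3 - 12) = 60*(-3 + 49 - 266/9) - 6*(-15) = 60*(148/9) + 90 = 2960/3 + 90 = 3230/3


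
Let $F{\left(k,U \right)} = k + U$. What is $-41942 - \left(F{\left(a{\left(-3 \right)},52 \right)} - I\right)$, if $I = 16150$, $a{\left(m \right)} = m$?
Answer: $-25841$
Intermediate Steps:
$F{\left(k,U \right)} = U + k$
$-41942 - \left(F{\left(a{\left(-3 \right)},52 \right)} - I\right) = -41942 - \left(\left(52 - 3\right) - 16150\right) = -41942 - \left(49 - 16150\right) = -41942 - -16101 = -41942 + 16101 = -25841$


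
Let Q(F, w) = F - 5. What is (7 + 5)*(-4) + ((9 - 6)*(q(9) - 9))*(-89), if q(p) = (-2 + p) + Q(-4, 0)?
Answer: 2889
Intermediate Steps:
Q(F, w) = -5 + F
q(p) = -11 + p (q(p) = (-2 + p) + (-5 - 4) = (-2 + p) - 9 = -11 + p)
(7 + 5)*(-4) + ((9 - 6)*(q(9) - 9))*(-89) = (7 + 5)*(-4) + ((9 - 6)*((-11 + 9) - 9))*(-89) = 12*(-4) + (3*(-2 - 9))*(-89) = -48 + (3*(-11))*(-89) = -48 - 33*(-89) = -48 + 2937 = 2889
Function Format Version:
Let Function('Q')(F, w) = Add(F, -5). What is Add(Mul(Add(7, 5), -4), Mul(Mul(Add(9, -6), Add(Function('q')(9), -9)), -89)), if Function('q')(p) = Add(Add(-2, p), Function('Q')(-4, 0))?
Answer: 2889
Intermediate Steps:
Function('Q')(F, w) = Add(-5, F)
Function('q')(p) = Add(-11, p) (Function('q')(p) = Add(Add(-2, p), Add(-5, -4)) = Add(Add(-2, p), -9) = Add(-11, p))
Add(Mul(Add(7, 5), -4), Mul(Mul(Add(9, -6), Add(Function('q')(9), -9)), -89)) = Add(Mul(Add(7, 5), -4), Mul(Mul(Add(9, -6), Add(Add(-11, 9), -9)), -89)) = Add(Mul(12, -4), Mul(Mul(3, Add(-2, -9)), -89)) = Add(-48, Mul(Mul(3, -11), -89)) = Add(-48, Mul(-33, -89)) = Add(-48, 2937) = 2889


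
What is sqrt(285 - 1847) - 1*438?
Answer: -438 + I*sqrt(1562) ≈ -438.0 + 39.522*I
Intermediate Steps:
sqrt(285 - 1847) - 1*438 = sqrt(-1562) - 438 = I*sqrt(1562) - 438 = -438 + I*sqrt(1562)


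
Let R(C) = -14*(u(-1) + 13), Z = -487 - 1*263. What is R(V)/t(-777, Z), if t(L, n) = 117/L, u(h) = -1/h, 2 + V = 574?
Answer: 50764/39 ≈ 1301.6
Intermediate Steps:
V = 572 (V = -2 + 574 = 572)
Z = -750 (Z = -487 - 263 = -750)
R(C) = -196 (R(C) = -14*(-1/(-1) + 13) = -14*(-1*(-1) + 13) = -14*(1 + 13) = -14*14 = -196)
R(V)/t(-777, Z) = -196/(117/(-777)) = -196/(117*(-1/777)) = -196/(-39/259) = -196*(-259/39) = 50764/39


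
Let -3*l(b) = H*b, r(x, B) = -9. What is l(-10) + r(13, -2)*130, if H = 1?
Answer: -3500/3 ≈ -1166.7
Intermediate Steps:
l(b) = -b/3
l(-10) + r(13, -2)*130 = -⅓*(-10) - 9*130 = 10/3 - 1170 = -3500/3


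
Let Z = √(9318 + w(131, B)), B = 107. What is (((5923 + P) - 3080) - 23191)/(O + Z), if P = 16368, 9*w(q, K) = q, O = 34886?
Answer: -1249616520/10953212971 + 155220*√497/10953212971 ≈ -0.11377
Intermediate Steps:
w(q, K) = q/9
Z = 13*√497/3 (Z = √(9318 + (⅑)*131) = √(9318 + 131/9) = √(83993/9) = 13*√497/3 ≈ 96.605)
(((5923 + P) - 3080) - 23191)/(O + Z) = (((5923 + 16368) - 3080) - 23191)/(34886 + 13*√497/3) = ((22291 - 3080) - 23191)/(34886 + 13*√497/3) = (19211 - 23191)/(34886 + 13*√497/3) = -3980/(34886 + 13*√497/3)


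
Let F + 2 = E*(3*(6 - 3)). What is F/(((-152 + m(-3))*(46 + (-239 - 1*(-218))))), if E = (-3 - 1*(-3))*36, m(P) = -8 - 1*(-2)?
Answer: 1/1975 ≈ 0.00050633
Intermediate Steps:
m(P) = -6 (m(P) = -8 + 2 = -6)
E = 0 (E = (-3 + 3)*36 = 0*36 = 0)
F = -2 (F = -2 + 0*(3*(6 - 3)) = -2 + 0*(3*3) = -2 + 0*9 = -2 + 0 = -2)
F/(((-152 + m(-3))*(46 + (-239 - 1*(-218))))) = -2*1/((-152 - 6)*(46 + (-239 - 1*(-218)))) = -2*(-1/(158*(46 + (-239 + 218)))) = -2*(-1/(158*(46 - 21))) = -2/((-158*25)) = -2/(-3950) = -2*(-1/3950) = 1/1975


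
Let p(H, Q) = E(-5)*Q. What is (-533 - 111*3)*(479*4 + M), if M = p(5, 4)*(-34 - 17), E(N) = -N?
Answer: -775936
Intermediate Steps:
p(H, Q) = 5*Q (p(H, Q) = (-1*(-5))*Q = 5*Q)
M = -1020 (M = (5*4)*(-34 - 17) = 20*(-51) = -1020)
(-533 - 111*3)*(479*4 + M) = (-533 - 111*3)*(479*4 - 1020) = (-533 - 333)*(1916 - 1020) = -866*896 = -775936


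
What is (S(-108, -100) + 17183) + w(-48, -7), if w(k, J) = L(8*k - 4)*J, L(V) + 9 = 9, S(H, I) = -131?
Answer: 17052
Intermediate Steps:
L(V) = 0 (L(V) = -9 + 9 = 0)
w(k, J) = 0 (w(k, J) = 0*J = 0)
(S(-108, -100) + 17183) + w(-48, -7) = (-131 + 17183) + 0 = 17052 + 0 = 17052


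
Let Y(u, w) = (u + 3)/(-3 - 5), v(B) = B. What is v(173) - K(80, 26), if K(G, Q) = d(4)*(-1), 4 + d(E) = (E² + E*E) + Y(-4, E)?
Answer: 1609/8 ≈ 201.13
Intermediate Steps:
Y(u, w) = -3/8 - u/8 (Y(u, w) = (3 + u)/(-8) = (3 + u)*(-⅛) = -3/8 - u/8)
d(E) = -31/8 + 2*E² (d(E) = -4 + ((E² + E*E) + (-3/8 - ⅛*(-4))) = -4 + ((E² + E²) + (-3/8 + ½)) = -4 + (2*E² + ⅛) = -4 + (⅛ + 2*E²) = -31/8 + 2*E²)
K(G, Q) = -225/8 (K(G, Q) = (-31/8 + 2*4²)*(-1) = (-31/8 + 2*16)*(-1) = (-31/8 + 32)*(-1) = (225/8)*(-1) = -225/8)
v(173) - K(80, 26) = 173 - 1*(-225/8) = 173 + 225/8 = 1609/8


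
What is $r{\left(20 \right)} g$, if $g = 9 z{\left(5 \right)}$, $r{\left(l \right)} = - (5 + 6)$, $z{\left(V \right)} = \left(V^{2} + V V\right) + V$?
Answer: $-5445$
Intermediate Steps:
$z{\left(V \right)} = V + 2 V^{2}$ ($z{\left(V \right)} = \left(V^{2} + V^{2}\right) + V = 2 V^{2} + V = V + 2 V^{2}$)
$r{\left(l \right)} = -11$ ($r{\left(l \right)} = \left(-1\right) 11 = -11$)
$g = 495$ ($g = 9 \cdot 5 \left(1 + 2 \cdot 5\right) = 9 \cdot 5 \left(1 + 10\right) = 9 \cdot 5 \cdot 11 = 9 \cdot 55 = 495$)
$r{\left(20 \right)} g = \left(-11\right) 495 = -5445$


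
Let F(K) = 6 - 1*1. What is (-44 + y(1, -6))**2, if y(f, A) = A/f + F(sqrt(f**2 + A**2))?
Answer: 2025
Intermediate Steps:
F(K) = 5 (F(K) = 6 - 1 = 5)
y(f, A) = 5 + A/f (y(f, A) = A/f + 5 = 5 + A/f)
(-44 + y(1, -6))**2 = (-44 + (5 - 6/1))**2 = (-44 + (5 - 6*1))**2 = (-44 + (5 - 6))**2 = (-44 - 1)**2 = (-45)**2 = 2025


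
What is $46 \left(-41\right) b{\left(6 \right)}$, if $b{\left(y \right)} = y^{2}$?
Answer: $-67896$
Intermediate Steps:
$46 \left(-41\right) b{\left(6 \right)} = 46 \left(-41\right) 6^{2} = \left(-1886\right) 36 = -67896$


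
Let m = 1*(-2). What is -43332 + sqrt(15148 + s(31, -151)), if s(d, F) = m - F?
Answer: -43332 + sqrt(15297) ≈ -43208.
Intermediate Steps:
m = -2
s(d, F) = -2 - F
-43332 + sqrt(15148 + s(31, -151)) = -43332 + sqrt(15148 + (-2 - 1*(-151))) = -43332 + sqrt(15148 + (-2 + 151)) = -43332 + sqrt(15148 + 149) = -43332 + sqrt(15297)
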